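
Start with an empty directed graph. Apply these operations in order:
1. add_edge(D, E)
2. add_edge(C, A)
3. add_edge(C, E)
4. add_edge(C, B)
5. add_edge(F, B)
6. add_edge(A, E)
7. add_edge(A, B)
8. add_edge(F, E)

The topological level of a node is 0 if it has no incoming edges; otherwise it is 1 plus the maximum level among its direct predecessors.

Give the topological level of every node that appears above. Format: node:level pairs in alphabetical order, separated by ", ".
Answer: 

Answer: A:1, B:2, C:0, D:0, E:2, F:0

Derivation:
Op 1: add_edge(D, E). Edges now: 1
Op 2: add_edge(C, A). Edges now: 2
Op 3: add_edge(C, E). Edges now: 3
Op 4: add_edge(C, B). Edges now: 4
Op 5: add_edge(F, B). Edges now: 5
Op 6: add_edge(A, E). Edges now: 6
Op 7: add_edge(A, B). Edges now: 7
Op 8: add_edge(F, E). Edges now: 8
Compute levels (Kahn BFS):
  sources (in-degree 0): C, D, F
  process C: level=0
    C->A: in-degree(A)=0, level(A)=1, enqueue
    C->B: in-degree(B)=2, level(B)>=1
    C->E: in-degree(E)=3, level(E)>=1
  process D: level=0
    D->E: in-degree(E)=2, level(E)>=1
  process F: level=0
    F->B: in-degree(B)=1, level(B)>=1
    F->E: in-degree(E)=1, level(E)>=1
  process A: level=1
    A->B: in-degree(B)=0, level(B)=2, enqueue
    A->E: in-degree(E)=0, level(E)=2, enqueue
  process B: level=2
  process E: level=2
All levels: A:1, B:2, C:0, D:0, E:2, F:0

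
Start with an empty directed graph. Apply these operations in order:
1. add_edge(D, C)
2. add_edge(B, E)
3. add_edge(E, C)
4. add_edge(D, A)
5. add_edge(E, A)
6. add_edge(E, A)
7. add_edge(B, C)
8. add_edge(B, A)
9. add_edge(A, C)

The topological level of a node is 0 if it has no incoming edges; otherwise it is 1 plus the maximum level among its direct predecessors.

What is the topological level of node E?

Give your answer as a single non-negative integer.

Answer: 1

Derivation:
Op 1: add_edge(D, C). Edges now: 1
Op 2: add_edge(B, E). Edges now: 2
Op 3: add_edge(E, C). Edges now: 3
Op 4: add_edge(D, A). Edges now: 4
Op 5: add_edge(E, A). Edges now: 5
Op 6: add_edge(E, A) (duplicate, no change). Edges now: 5
Op 7: add_edge(B, C). Edges now: 6
Op 8: add_edge(B, A). Edges now: 7
Op 9: add_edge(A, C). Edges now: 8
Compute levels (Kahn BFS):
  sources (in-degree 0): B, D
  process B: level=0
    B->A: in-degree(A)=2, level(A)>=1
    B->C: in-degree(C)=3, level(C)>=1
    B->E: in-degree(E)=0, level(E)=1, enqueue
  process D: level=0
    D->A: in-degree(A)=1, level(A)>=1
    D->C: in-degree(C)=2, level(C)>=1
  process E: level=1
    E->A: in-degree(A)=0, level(A)=2, enqueue
    E->C: in-degree(C)=1, level(C)>=2
  process A: level=2
    A->C: in-degree(C)=0, level(C)=3, enqueue
  process C: level=3
All levels: A:2, B:0, C:3, D:0, E:1
level(E) = 1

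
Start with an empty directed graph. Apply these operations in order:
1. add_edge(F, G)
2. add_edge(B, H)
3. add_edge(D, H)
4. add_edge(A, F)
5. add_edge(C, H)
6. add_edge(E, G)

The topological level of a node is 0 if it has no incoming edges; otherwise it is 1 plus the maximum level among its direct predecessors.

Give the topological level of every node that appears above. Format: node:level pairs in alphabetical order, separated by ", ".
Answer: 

Answer: A:0, B:0, C:0, D:0, E:0, F:1, G:2, H:1

Derivation:
Op 1: add_edge(F, G). Edges now: 1
Op 2: add_edge(B, H). Edges now: 2
Op 3: add_edge(D, H). Edges now: 3
Op 4: add_edge(A, F). Edges now: 4
Op 5: add_edge(C, H). Edges now: 5
Op 6: add_edge(E, G). Edges now: 6
Compute levels (Kahn BFS):
  sources (in-degree 0): A, B, C, D, E
  process A: level=0
    A->F: in-degree(F)=0, level(F)=1, enqueue
  process B: level=0
    B->H: in-degree(H)=2, level(H)>=1
  process C: level=0
    C->H: in-degree(H)=1, level(H)>=1
  process D: level=0
    D->H: in-degree(H)=0, level(H)=1, enqueue
  process E: level=0
    E->G: in-degree(G)=1, level(G)>=1
  process F: level=1
    F->G: in-degree(G)=0, level(G)=2, enqueue
  process H: level=1
  process G: level=2
All levels: A:0, B:0, C:0, D:0, E:0, F:1, G:2, H:1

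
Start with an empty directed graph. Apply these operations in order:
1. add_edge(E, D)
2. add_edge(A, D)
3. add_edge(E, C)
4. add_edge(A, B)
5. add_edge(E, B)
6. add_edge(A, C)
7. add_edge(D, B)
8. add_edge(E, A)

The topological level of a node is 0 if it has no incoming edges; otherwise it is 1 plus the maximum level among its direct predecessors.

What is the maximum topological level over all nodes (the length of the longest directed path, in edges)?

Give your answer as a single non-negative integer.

Answer: 3

Derivation:
Op 1: add_edge(E, D). Edges now: 1
Op 2: add_edge(A, D). Edges now: 2
Op 3: add_edge(E, C). Edges now: 3
Op 4: add_edge(A, B). Edges now: 4
Op 5: add_edge(E, B). Edges now: 5
Op 6: add_edge(A, C). Edges now: 6
Op 7: add_edge(D, B). Edges now: 7
Op 8: add_edge(E, A). Edges now: 8
Compute levels (Kahn BFS):
  sources (in-degree 0): E
  process E: level=0
    E->A: in-degree(A)=0, level(A)=1, enqueue
    E->B: in-degree(B)=2, level(B)>=1
    E->C: in-degree(C)=1, level(C)>=1
    E->D: in-degree(D)=1, level(D)>=1
  process A: level=1
    A->B: in-degree(B)=1, level(B)>=2
    A->C: in-degree(C)=0, level(C)=2, enqueue
    A->D: in-degree(D)=0, level(D)=2, enqueue
  process C: level=2
  process D: level=2
    D->B: in-degree(B)=0, level(B)=3, enqueue
  process B: level=3
All levels: A:1, B:3, C:2, D:2, E:0
max level = 3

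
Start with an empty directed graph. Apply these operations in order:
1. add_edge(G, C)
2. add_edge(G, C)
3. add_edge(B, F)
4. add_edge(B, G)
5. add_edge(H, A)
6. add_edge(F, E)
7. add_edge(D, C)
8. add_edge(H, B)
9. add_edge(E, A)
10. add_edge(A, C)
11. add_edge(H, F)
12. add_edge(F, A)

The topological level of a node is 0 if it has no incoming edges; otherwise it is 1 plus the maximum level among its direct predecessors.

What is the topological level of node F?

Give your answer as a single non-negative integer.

Op 1: add_edge(G, C). Edges now: 1
Op 2: add_edge(G, C) (duplicate, no change). Edges now: 1
Op 3: add_edge(B, F). Edges now: 2
Op 4: add_edge(B, G). Edges now: 3
Op 5: add_edge(H, A). Edges now: 4
Op 6: add_edge(F, E). Edges now: 5
Op 7: add_edge(D, C). Edges now: 6
Op 8: add_edge(H, B). Edges now: 7
Op 9: add_edge(E, A). Edges now: 8
Op 10: add_edge(A, C). Edges now: 9
Op 11: add_edge(H, F). Edges now: 10
Op 12: add_edge(F, A). Edges now: 11
Compute levels (Kahn BFS):
  sources (in-degree 0): D, H
  process D: level=0
    D->C: in-degree(C)=2, level(C)>=1
  process H: level=0
    H->A: in-degree(A)=2, level(A)>=1
    H->B: in-degree(B)=0, level(B)=1, enqueue
    H->F: in-degree(F)=1, level(F)>=1
  process B: level=1
    B->F: in-degree(F)=0, level(F)=2, enqueue
    B->G: in-degree(G)=0, level(G)=2, enqueue
  process F: level=2
    F->A: in-degree(A)=1, level(A)>=3
    F->E: in-degree(E)=0, level(E)=3, enqueue
  process G: level=2
    G->C: in-degree(C)=1, level(C)>=3
  process E: level=3
    E->A: in-degree(A)=0, level(A)=4, enqueue
  process A: level=4
    A->C: in-degree(C)=0, level(C)=5, enqueue
  process C: level=5
All levels: A:4, B:1, C:5, D:0, E:3, F:2, G:2, H:0
level(F) = 2

Answer: 2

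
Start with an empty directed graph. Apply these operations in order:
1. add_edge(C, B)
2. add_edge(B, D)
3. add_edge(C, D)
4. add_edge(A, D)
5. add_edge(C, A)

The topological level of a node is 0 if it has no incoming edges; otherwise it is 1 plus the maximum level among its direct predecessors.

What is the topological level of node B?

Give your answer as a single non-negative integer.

Answer: 1

Derivation:
Op 1: add_edge(C, B). Edges now: 1
Op 2: add_edge(B, D). Edges now: 2
Op 3: add_edge(C, D). Edges now: 3
Op 4: add_edge(A, D). Edges now: 4
Op 5: add_edge(C, A). Edges now: 5
Compute levels (Kahn BFS):
  sources (in-degree 0): C
  process C: level=0
    C->A: in-degree(A)=0, level(A)=1, enqueue
    C->B: in-degree(B)=0, level(B)=1, enqueue
    C->D: in-degree(D)=2, level(D)>=1
  process A: level=1
    A->D: in-degree(D)=1, level(D)>=2
  process B: level=1
    B->D: in-degree(D)=0, level(D)=2, enqueue
  process D: level=2
All levels: A:1, B:1, C:0, D:2
level(B) = 1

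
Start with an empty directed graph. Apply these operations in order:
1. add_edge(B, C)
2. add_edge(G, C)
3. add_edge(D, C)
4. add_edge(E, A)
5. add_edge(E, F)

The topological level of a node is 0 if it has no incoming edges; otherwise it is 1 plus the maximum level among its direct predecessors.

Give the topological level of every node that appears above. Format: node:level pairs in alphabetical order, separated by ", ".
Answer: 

Op 1: add_edge(B, C). Edges now: 1
Op 2: add_edge(G, C). Edges now: 2
Op 3: add_edge(D, C). Edges now: 3
Op 4: add_edge(E, A). Edges now: 4
Op 5: add_edge(E, F). Edges now: 5
Compute levels (Kahn BFS):
  sources (in-degree 0): B, D, E, G
  process B: level=0
    B->C: in-degree(C)=2, level(C)>=1
  process D: level=0
    D->C: in-degree(C)=1, level(C)>=1
  process E: level=0
    E->A: in-degree(A)=0, level(A)=1, enqueue
    E->F: in-degree(F)=0, level(F)=1, enqueue
  process G: level=0
    G->C: in-degree(C)=0, level(C)=1, enqueue
  process A: level=1
  process F: level=1
  process C: level=1
All levels: A:1, B:0, C:1, D:0, E:0, F:1, G:0

Answer: A:1, B:0, C:1, D:0, E:0, F:1, G:0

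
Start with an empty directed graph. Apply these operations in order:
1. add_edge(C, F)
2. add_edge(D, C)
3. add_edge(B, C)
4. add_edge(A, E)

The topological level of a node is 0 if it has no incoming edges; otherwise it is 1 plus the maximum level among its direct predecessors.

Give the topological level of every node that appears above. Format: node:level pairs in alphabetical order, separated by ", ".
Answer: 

Op 1: add_edge(C, F). Edges now: 1
Op 2: add_edge(D, C). Edges now: 2
Op 3: add_edge(B, C). Edges now: 3
Op 4: add_edge(A, E). Edges now: 4
Compute levels (Kahn BFS):
  sources (in-degree 0): A, B, D
  process A: level=0
    A->E: in-degree(E)=0, level(E)=1, enqueue
  process B: level=0
    B->C: in-degree(C)=1, level(C)>=1
  process D: level=0
    D->C: in-degree(C)=0, level(C)=1, enqueue
  process E: level=1
  process C: level=1
    C->F: in-degree(F)=0, level(F)=2, enqueue
  process F: level=2
All levels: A:0, B:0, C:1, D:0, E:1, F:2

Answer: A:0, B:0, C:1, D:0, E:1, F:2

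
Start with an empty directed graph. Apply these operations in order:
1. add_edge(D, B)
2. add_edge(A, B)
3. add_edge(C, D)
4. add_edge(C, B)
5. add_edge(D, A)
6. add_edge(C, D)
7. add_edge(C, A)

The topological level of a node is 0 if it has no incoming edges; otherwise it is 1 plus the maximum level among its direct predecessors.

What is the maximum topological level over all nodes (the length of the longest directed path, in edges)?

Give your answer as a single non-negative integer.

Answer: 3

Derivation:
Op 1: add_edge(D, B). Edges now: 1
Op 2: add_edge(A, B). Edges now: 2
Op 3: add_edge(C, D). Edges now: 3
Op 4: add_edge(C, B). Edges now: 4
Op 5: add_edge(D, A). Edges now: 5
Op 6: add_edge(C, D) (duplicate, no change). Edges now: 5
Op 7: add_edge(C, A). Edges now: 6
Compute levels (Kahn BFS):
  sources (in-degree 0): C
  process C: level=0
    C->A: in-degree(A)=1, level(A)>=1
    C->B: in-degree(B)=2, level(B)>=1
    C->D: in-degree(D)=0, level(D)=1, enqueue
  process D: level=1
    D->A: in-degree(A)=0, level(A)=2, enqueue
    D->B: in-degree(B)=1, level(B)>=2
  process A: level=2
    A->B: in-degree(B)=0, level(B)=3, enqueue
  process B: level=3
All levels: A:2, B:3, C:0, D:1
max level = 3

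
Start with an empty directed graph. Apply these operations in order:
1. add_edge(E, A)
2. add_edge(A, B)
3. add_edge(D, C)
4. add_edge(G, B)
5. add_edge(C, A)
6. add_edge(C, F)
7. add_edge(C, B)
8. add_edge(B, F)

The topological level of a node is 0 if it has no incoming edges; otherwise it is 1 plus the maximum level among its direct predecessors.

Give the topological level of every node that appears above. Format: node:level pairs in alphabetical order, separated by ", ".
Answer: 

Op 1: add_edge(E, A). Edges now: 1
Op 2: add_edge(A, B). Edges now: 2
Op 3: add_edge(D, C). Edges now: 3
Op 4: add_edge(G, B). Edges now: 4
Op 5: add_edge(C, A). Edges now: 5
Op 6: add_edge(C, F). Edges now: 6
Op 7: add_edge(C, B). Edges now: 7
Op 8: add_edge(B, F). Edges now: 8
Compute levels (Kahn BFS):
  sources (in-degree 0): D, E, G
  process D: level=0
    D->C: in-degree(C)=0, level(C)=1, enqueue
  process E: level=0
    E->A: in-degree(A)=1, level(A)>=1
  process G: level=0
    G->B: in-degree(B)=2, level(B)>=1
  process C: level=1
    C->A: in-degree(A)=0, level(A)=2, enqueue
    C->B: in-degree(B)=1, level(B)>=2
    C->F: in-degree(F)=1, level(F)>=2
  process A: level=2
    A->B: in-degree(B)=0, level(B)=3, enqueue
  process B: level=3
    B->F: in-degree(F)=0, level(F)=4, enqueue
  process F: level=4
All levels: A:2, B:3, C:1, D:0, E:0, F:4, G:0

Answer: A:2, B:3, C:1, D:0, E:0, F:4, G:0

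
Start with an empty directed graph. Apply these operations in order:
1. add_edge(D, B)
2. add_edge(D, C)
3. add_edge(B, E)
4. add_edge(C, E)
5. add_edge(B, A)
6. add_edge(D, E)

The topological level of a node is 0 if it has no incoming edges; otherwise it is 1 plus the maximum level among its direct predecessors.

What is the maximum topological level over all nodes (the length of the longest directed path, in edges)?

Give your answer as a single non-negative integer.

Answer: 2

Derivation:
Op 1: add_edge(D, B). Edges now: 1
Op 2: add_edge(D, C). Edges now: 2
Op 3: add_edge(B, E). Edges now: 3
Op 4: add_edge(C, E). Edges now: 4
Op 5: add_edge(B, A). Edges now: 5
Op 6: add_edge(D, E). Edges now: 6
Compute levels (Kahn BFS):
  sources (in-degree 0): D
  process D: level=0
    D->B: in-degree(B)=0, level(B)=1, enqueue
    D->C: in-degree(C)=0, level(C)=1, enqueue
    D->E: in-degree(E)=2, level(E)>=1
  process B: level=1
    B->A: in-degree(A)=0, level(A)=2, enqueue
    B->E: in-degree(E)=1, level(E)>=2
  process C: level=1
    C->E: in-degree(E)=0, level(E)=2, enqueue
  process A: level=2
  process E: level=2
All levels: A:2, B:1, C:1, D:0, E:2
max level = 2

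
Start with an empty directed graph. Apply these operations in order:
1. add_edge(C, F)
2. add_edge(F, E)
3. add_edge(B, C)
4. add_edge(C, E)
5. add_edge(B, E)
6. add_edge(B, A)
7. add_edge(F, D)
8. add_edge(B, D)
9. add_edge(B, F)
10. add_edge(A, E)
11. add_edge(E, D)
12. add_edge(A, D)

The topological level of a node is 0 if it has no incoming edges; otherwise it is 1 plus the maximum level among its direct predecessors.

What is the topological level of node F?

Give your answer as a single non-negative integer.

Op 1: add_edge(C, F). Edges now: 1
Op 2: add_edge(F, E). Edges now: 2
Op 3: add_edge(B, C). Edges now: 3
Op 4: add_edge(C, E). Edges now: 4
Op 5: add_edge(B, E). Edges now: 5
Op 6: add_edge(B, A). Edges now: 6
Op 7: add_edge(F, D). Edges now: 7
Op 8: add_edge(B, D). Edges now: 8
Op 9: add_edge(B, F). Edges now: 9
Op 10: add_edge(A, E). Edges now: 10
Op 11: add_edge(E, D). Edges now: 11
Op 12: add_edge(A, D). Edges now: 12
Compute levels (Kahn BFS):
  sources (in-degree 0): B
  process B: level=0
    B->A: in-degree(A)=0, level(A)=1, enqueue
    B->C: in-degree(C)=0, level(C)=1, enqueue
    B->D: in-degree(D)=3, level(D)>=1
    B->E: in-degree(E)=3, level(E)>=1
    B->F: in-degree(F)=1, level(F)>=1
  process A: level=1
    A->D: in-degree(D)=2, level(D)>=2
    A->E: in-degree(E)=2, level(E)>=2
  process C: level=1
    C->E: in-degree(E)=1, level(E)>=2
    C->F: in-degree(F)=0, level(F)=2, enqueue
  process F: level=2
    F->D: in-degree(D)=1, level(D)>=3
    F->E: in-degree(E)=0, level(E)=3, enqueue
  process E: level=3
    E->D: in-degree(D)=0, level(D)=4, enqueue
  process D: level=4
All levels: A:1, B:0, C:1, D:4, E:3, F:2
level(F) = 2

Answer: 2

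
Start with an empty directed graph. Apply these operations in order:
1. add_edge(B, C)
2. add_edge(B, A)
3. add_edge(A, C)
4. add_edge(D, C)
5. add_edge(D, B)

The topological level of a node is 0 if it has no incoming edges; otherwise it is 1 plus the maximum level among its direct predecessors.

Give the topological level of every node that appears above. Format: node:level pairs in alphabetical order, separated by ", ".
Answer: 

Op 1: add_edge(B, C). Edges now: 1
Op 2: add_edge(B, A). Edges now: 2
Op 3: add_edge(A, C). Edges now: 3
Op 4: add_edge(D, C). Edges now: 4
Op 5: add_edge(D, B). Edges now: 5
Compute levels (Kahn BFS):
  sources (in-degree 0): D
  process D: level=0
    D->B: in-degree(B)=0, level(B)=1, enqueue
    D->C: in-degree(C)=2, level(C)>=1
  process B: level=1
    B->A: in-degree(A)=0, level(A)=2, enqueue
    B->C: in-degree(C)=1, level(C)>=2
  process A: level=2
    A->C: in-degree(C)=0, level(C)=3, enqueue
  process C: level=3
All levels: A:2, B:1, C:3, D:0

Answer: A:2, B:1, C:3, D:0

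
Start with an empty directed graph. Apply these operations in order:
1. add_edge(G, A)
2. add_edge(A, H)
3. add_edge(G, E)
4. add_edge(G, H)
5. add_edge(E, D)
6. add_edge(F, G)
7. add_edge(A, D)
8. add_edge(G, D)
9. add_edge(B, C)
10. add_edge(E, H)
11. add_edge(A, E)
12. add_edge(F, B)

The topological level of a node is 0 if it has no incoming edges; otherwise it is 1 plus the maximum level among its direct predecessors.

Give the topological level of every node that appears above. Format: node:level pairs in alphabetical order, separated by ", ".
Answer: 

Answer: A:2, B:1, C:2, D:4, E:3, F:0, G:1, H:4

Derivation:
Op 1: add_edge(G, A). Edges now: 1
Op 2: add_edge(A, H). Edges now: 2
Op 3: add_edge(G, E). Edges now: 3
Op 4: add_edge(G, H). Edges now: 4
Op 5: add_edge(E, D). Edges now: 5
Op 6: add_edge(F, G). Edges now: 6
Op 7: add_edge(A, D). Edges now: 7
Op 8: add_edge(G, D). Edges now: 8
Op 9: add_edge(B, C). Edges now: 9
Op 10: add_edge(E, H). Edges now: 10
Op 11: add_edge(A, E). Edges now: 11
Op 12: add_edge(F, B). Edges now: 12
Compute levels (Kahn BFS):
  sources (in-degree 0): F
  process F: level=0
    F->B: in-degree(B)=0, level(B)=1, enqueue
    F->G: in-degree(G)=0, level(G)=1, enqueue
  process B: level=1
    B->C: in-degree(C)=0, level(C)=2, enqueue
  process G: level=1
    G->A: in-degree(A)=0, level(A)=2, enqueue
    G->D: in-degree(D)=2, level(D)>=2
    G->E: in-degree(E)=1, level(E)>=2
    G->H: in-degree(H)=2, level(H)>=2
  process C: level=2
  process A: level=2
    A->D: in-degree(D)=1, level(D)>=3
    A->E: in-degree(E)=0, level(E)=3, enqueue
    A->H: in-degree(H)=1, level(H)>=3
  process E: level=3
    E->D: in-degree(D)=0, level(D)=4, enqueue
    E->H: in-degree(H)=0, level(H)=4, enqueue
  process D: level=4
  process H: level=4
All levels: A:2, B:1, C:2, D:4, E:3, F:0, G:1, H:4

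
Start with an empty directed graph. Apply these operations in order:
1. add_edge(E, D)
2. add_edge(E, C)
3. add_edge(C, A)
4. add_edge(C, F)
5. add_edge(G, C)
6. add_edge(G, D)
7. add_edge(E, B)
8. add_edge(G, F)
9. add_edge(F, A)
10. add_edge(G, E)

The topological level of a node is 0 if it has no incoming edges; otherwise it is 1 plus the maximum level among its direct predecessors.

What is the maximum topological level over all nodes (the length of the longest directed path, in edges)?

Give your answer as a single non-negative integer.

Op 1: add_edge(E, D). Edges now: 1
Op 2: add_edge(E, C). Edges now: 2
Op 3: add_edge(C, A). Edges now: 3
Op 4: add_edge(C, F). Edges now: 4
Op 5: add_edge(G, C). Edges now: 5
Op 6: add_edge(G, D). Edges now: 6
Op 7: add_edge(E, B). Edges now: 7
Op 8: add_edge(G, F). Edges now: 8
Op 9: add_edge(F, A). Edges now: 9
Op 10: add_edge(G, E). Edges now: 10
Compute levels (Kahn BFS):
  sources (in-degree 0): G
  process G: level=0
    G->C: in-degree(C)=1, level(C)>=1
    G->D: in-degree(D)=1, level(D)>=1
    G->E: in-degree(E)=0, level(E)=1, enqueue
    G->F: in-degree(F)=1, level(F)>=1
  process E: level=1
    E->B: in-degree(B)=0, level(B)=2, enqueue
    E->C: in-degree(C)=0, level(C)=2, enqueue
    E->D: in-degree(D)=0, level(D)=2, enqueue
  process B: level=2
  process C: level=2
    C->A: in-degree(A)=1, level(A)>=3
    C->F: in-degree(F)=0, level(F)=3, enqueue
  process D: level=2
  process F: level=3
    F->A: in-degree(A)=0, level(A)=4, enqueue
  process A: level=4
All levels: A:4, B:2, C:2, D:2, E:1, F:3, G:0
max level = 4

Answer: 4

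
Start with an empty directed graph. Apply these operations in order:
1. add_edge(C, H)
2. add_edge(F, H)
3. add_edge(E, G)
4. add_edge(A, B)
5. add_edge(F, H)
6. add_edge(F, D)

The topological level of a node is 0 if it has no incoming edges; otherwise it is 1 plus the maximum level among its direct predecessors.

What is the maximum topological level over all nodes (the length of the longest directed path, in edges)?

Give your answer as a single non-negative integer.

Answer: 1

Derivation:
Op 1: add_edge(C, H). Edges now: 1
Op 2: add_edge(F, H). Edges now: 2
Op 3: add_edge(E, G). Edges now: 3
Op 4: add_edge(A, B). Edges now: 4
Op 5: add_edge(F, H) (duplicate, no change). Edges now: 4
Op 6: add_edge(F, D). Edges now: 5
Compute levels (Kahn BFS):
  sources (in-degree 0): A, C, E, F
  process A: level=0
    A->B: in-degree(B)=0, level(B)=1, enqueue
  process C: level=0
    C->H: in-degree(H)=1, level(H)>=1
  process E: level=0
    E->G: in-degree(G)=0, level(G)=1, enqueue
  process F: level=0
    F->D: in-degree(D)=0, level(D)=1, enqueue
    F->H: in-degree(H)=0, level(H)=1, enqueue
  process B: level=1
  process G: level=1
  process D: level=1
  process H: level=1
All levels: A:0, B:1, C:0, D:1, E:0, F:0, G:1, H:1
max level = 1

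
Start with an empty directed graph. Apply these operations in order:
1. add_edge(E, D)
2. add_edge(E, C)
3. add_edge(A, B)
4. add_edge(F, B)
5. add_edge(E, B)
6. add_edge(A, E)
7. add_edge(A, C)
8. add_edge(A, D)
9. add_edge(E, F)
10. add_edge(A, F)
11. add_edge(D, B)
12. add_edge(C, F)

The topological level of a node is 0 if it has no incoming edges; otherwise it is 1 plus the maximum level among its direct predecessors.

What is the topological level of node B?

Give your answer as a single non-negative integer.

Op 1: add_edge(E, D). Edges now: 1
Op 2: add_edge(E, C). Edges now: 2
Op 3: add_edge(A, B). Edges now: 3
Op 4: add_edge(F, B). Edges now: 4
Op 5: add_edge(E, B). Edges now: 5
Op 6: add_edge(A, E). Edges now: 6
Op 7: add_edge(A, C). Edges now: 7
Op 8: add_edge(A, D). Edges now: 8
Op 9: add_edge(E, F). Edges now: 9
Op 10: add_edge(A, F). Edges now: 10
Op 11: add_edge(D, B). Edges now: 11
Op 12: add_edge(C, F). Edges now: 12
Compute levels (Kahn BFS):
  sources (in-degree 0): A
  process A: level=0
    A->B: in-degree(B)=3, level(B)>=1
    A->C: in-degree(C)=1, level(C)>=1
    A->D: in-degree(D)=1, level(D)>=1
    A->E: in-degree(E)=0, level(E)=1, enqueue
    A->F: in-degree(F)=2, level(F)>=1
  process E: level=1
    E->B: in-degree(B)=2, level(B)>=2
    E->C: in-degree(C)=0, level(C)=2, enqueue
    E->D: in-degree(D)=0, level(D)=2, enqueue
    E->F: in-degree(F)=1, level(F)>=2
  process C: level=2
    C->F: in-degree(F)=0, level(F)=3, enqueue
  process D: level=2
    D->B: in-degree(B)=1, level(B)>=3
  process F: level=3
    F->B: in-degree(B)=0, level(B)=4, enqueue
  process B: level=4
All levels: A:0, B:4, C:2, D:2, E:1, F:3
level(B) = 4

Answer: 4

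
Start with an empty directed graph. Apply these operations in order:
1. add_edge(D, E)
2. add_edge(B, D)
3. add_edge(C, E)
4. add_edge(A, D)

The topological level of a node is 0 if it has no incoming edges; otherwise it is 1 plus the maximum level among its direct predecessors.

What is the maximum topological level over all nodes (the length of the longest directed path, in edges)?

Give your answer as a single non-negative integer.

Op 1: add_edge(D, E). Edges now: 1
Op 2: add_edge(B, D). Edges now: 2
Op 3: add_edge(C, E). Edges now: 3
Op 4: add_edge(A, D). Edges now: 4
Compute levels (Kahn BFS):
  sources (in-degree 0): A, B, C
  process A: level=0
    A->D: in-degree(D)=1, level(D)>=1
  process B: level=0
    B->D: in-degree(D)=0, level(D)=1, enqueue
  process C: level=0
    C->E: in-degree(E)=1, level(E)>=1
  process D: level=1
    D->E: in-degree(E)=0, level(E)=2, enqueue
  process E: level=2
All levels: A:0, B:0, C:0, D:1, E:2
max level = 2

Answer: 2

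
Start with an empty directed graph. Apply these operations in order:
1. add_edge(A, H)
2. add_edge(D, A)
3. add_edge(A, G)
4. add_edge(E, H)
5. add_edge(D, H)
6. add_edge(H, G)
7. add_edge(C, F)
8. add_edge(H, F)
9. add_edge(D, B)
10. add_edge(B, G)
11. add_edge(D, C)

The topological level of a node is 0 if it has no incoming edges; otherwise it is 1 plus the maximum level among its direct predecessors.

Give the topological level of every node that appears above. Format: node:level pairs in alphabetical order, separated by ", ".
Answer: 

Op 1: add_edge(A, H). Edges now: 1
Op 2: add_edge(D, A). Edges now: 2
Op 3: add_edge(A, G). Edges now: 3
Op 4: add_edge(E, H). Edges now: 4
Op 5: add_edge(D, H). Edges now: 5
Op 6: add_edge(H, G). Edges now: 6
Op 7: add_edge(C, F). Edges now: 7
Op 8: add_edge(H, F). Edges now: 8
Op 9: add_edge(D, B). Edges now: 9
Op 10: add_edge(B, G). Edges now: 10
Op 11: add_edge(D, C). Edges now: 11
Compute levels (Kahn BFS):
  sources (in-degree 0): D, E
  process D: level=0
    D->A: in-degree(A)=0, level(A)=1, enqueue
    D->B: in-degree(B)=0, level(B)=1, enqueue
    D->C: in-degree(C)=0, level(C)=1, enqueue
    D->H: in-degree(H)=2, level(H)>=1
  process E: level=0
    E->H: in-degree(H)=1, level(H)>=1
  process A: level=1
    A->G: in-degree(G)=2, level(G)>=2
    A->H: in-degree(H)=0, level(H)=2, enqueue
  process B: level=1
    B->G: in-degree(G)=1, level(G)>=2
  process C: level=1
    C->F: in-degree(F)=1, level(F)>=2
  process H: level=2
    H->F: in-degree(F)=0, level(F)=3, enqueue
    H->G: in-degree(G)=0, level(G)=3, enqueue
  process F: level=3
  process G: level=3
All levels: A:1, B:1, C:1, D:0, E:0, F:3, G:3, H:2

Answer: A:1, B:1, C:1, D:0, E:0, F:3, G:3, H:2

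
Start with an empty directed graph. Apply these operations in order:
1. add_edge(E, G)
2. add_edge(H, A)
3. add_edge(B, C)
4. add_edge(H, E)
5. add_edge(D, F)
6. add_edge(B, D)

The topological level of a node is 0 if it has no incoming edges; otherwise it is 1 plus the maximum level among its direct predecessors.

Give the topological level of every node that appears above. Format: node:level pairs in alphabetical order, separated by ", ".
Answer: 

Op 1: add_edge(E, G). Edges now: 1
Op 2: add_edge(H, A). Edges now: 2
Op 3: add_edge(B, C). Edges now: 3
Op 4: add_edge(H, E). Edges now: 4
Op 5: add_edge(D, F). Edges now: 5
Op 6: add_edge(B, D). Edges now: 6
Compute levels (Kahn BFS):
  sources (in-degree 0): B, H
  process B: level=0
    B->C: in-degree(C)=0, level(C)=1, enqueue
    B->D: in-degree(D)=0, level(D)=1, enqueue
  process H: level=0
    H->A: in-degree(A)=0, level(A)=1, enqueue
    H->E: in-degree(E)=0, level(E)=1, enqueue
  process C: level=1
  process D: level=1
    D->F: in-degree(F)=0, level(F)=2, enqueue
  process A: level=1
  process E: level=1
    E->G: in-degree(G)=0, level(G)=2, enqueue
  process F: level=2
  process G: level=2
All levels: A:1, B:0, C:1, D:1, E:1, F:2, G:2, H:0

Answer: A:1, B:0, C:1, D:1, E:1, F:2, G:2, H:0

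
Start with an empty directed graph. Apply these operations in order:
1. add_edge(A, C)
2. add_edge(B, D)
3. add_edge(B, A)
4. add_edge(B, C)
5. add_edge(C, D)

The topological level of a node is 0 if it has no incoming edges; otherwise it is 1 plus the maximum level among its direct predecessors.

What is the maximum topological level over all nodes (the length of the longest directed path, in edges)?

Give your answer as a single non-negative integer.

Op 1: add_edge(A, C). Edges now: 1
Op 2: add_edge(B, D). Edges now: 2
Op 3: add_edge(B, A). Edges now: 3
Op 4: add_edge(B, C). Edges now: 4
Op 5: add_edge(C, D). Edges now: 5
Compute levels (Kahn BFS):
  sources (in-degree 0): B
  process B: level=0
    B->A: in-degree(A)=0, level(A)=1, enqueue
    B->C: in-degree(C)=1, level(C)>=1
    B->D: in-degree(D)=1, level(D)>=1
  process A: level=1
    A->C: in-degree(C)=0, level(C)=2, enqueue
  process C: level=2
    C->D: in-degree(D)=0, level(D)=3, enqueue
  process D: level=3
All levels: A:1, B:0, C:2, D:3
max level = 3

Answer: 3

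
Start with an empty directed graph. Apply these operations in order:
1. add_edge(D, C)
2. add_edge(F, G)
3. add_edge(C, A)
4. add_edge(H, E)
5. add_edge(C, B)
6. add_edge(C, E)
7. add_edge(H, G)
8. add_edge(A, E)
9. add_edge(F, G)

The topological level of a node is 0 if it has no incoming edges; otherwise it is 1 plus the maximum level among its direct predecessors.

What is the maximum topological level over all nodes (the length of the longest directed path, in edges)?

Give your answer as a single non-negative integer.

Op 1: add_edge(D, C). Edges now: 1
Op 2: add_edge(F, G). Edges now: 2
Op 3: add_edge(C, A). Edges now: 3
Op 4: add_edge(H, E). Edges now: 4
Op 5: add_edge(C, B). Edges now: 5
Op 6: add_edge(C, E). Edges now: 6
Op 7: add_edge(H, G). Edges now: 7
Op 8: add_edge(A, E). Edges now: 8
Op 9: add_edge(F, G) (duplicate, no change). Edges now: 8
Compute levels (Kahn BFS):
  sources (in-degree 0): D, F, H
  process D: level=0
    D->C: in-degree(C)=0, level(C)=1, enqueue
  process F: level=0
    F->G: in-degree(G)=1, level(G)>=1
  process H: level=0
    H->E: in-degree(E)=2, level(E)>=1
    H->G: in-degree(G)=0, level(G)=1, enqueue
  process C: level=1
    C->A: in-degree(A)=0, level(A)=2, enqueue
    C->B: in-degree(B)=0, level(B)=2, enqueue
    C->E: in-degree(E)=1, level(E)>=2
  process G: level=1
  process A: level=2
    A->E: in-degree(E)=0, level(E)=3, enqueue
  process B: level=2
  process E: level=3
All levels: A:2, B:2, C:1, D:0, E:3, F:0, G:1, H:0
max level = 3

Answer: 3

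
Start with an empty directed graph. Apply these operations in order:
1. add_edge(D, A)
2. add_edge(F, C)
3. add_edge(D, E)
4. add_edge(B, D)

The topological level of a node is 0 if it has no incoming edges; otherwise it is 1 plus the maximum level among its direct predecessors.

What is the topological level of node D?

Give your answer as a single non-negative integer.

Answer: 1

Derivation:
Op 1: add_edge(D, A). Edges now: 1
Op 2: add_edge(F, C). Edges now: 2
Op 3: add_edge(D, E). Edges now: 3
Op 4: add_edge(B, D). Edges now: 4
Compute levels (Kahn BFS):
  sources (in-degree 0): B, F
  process B: level=0
    B->D: in-degree(D)=0, level(D)=1, enqueue
  process F: level=0
    F->C: in-degree(C)=0, level(C)=1, enqueue
  process D: level=1
    D->A: in-degree(A)=0, level(A)=2, enqueue
    D->E: in-degree(E)=0, level(E)=2, enqueue
  process C: level=1
  process A: level=2
  process E: level=2
All levels: A:2, B:0, C:1, D:1, E:2, F:0
level(D) = 1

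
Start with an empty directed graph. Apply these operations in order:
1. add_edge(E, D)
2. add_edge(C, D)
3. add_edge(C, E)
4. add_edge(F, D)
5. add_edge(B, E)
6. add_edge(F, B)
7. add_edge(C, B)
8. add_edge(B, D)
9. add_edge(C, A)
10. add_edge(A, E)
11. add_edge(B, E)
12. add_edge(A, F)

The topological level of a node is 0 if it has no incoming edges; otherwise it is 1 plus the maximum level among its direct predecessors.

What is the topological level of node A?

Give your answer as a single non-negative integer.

Answer: 1

Derivation:
Op 1: add_edge(E, D). Edges now: 1
Op 2: add_edge(C, D). Edges now: 2
Op 3: add_edge(C, E). Edges now: 3
Op 4: add_edge(F, D). Edges now: 4
Op 5: add_edge(B, E). Edges now: 5
Op 6: add_edge(F, B). Edges now: 6
Op 7: add_edge(C, B). Edges now: 7
Op 8: add_edge(B, D). Edges now: 8
Op 9: add_edge(C, A). Edges now: 9
Op 10: add_edge(A, E). Edges now: 10
Op 11: add_edge(B, E) (duplicate, no change). Edges now: 10
Op 12: add_edge(A, F). Edges now: 11
Compute levels (Kahn BFS):
  sources (in-degree 0): C
  process C: level=0
    C->A: in-degree(A)=0, level(A)=1, enqueue
    C->B: in-degree(B)=1, level(B)>=1
    C->D: in-degree(D)=3, level(D)>=1
    C->E: in-degree(E)=2, level(E)>=1
  process A: level=1
    A->E: in-degree(E)=1, level(E)>=2
    A->F: in-degree(F)=0, level(F)=2, enqueue
  process F: level=2
    F->B: in-degree(B)=0, level(B)=3, enqueue
    F->D: in-degree(D)=2, level(D)>=3
  process B: level=3
    B->D: in-degree(D)=1, level(D)>=4
    B->E: in-degree(E)=0, level(E)=4, enqueue
  process E: level=4
    E->D: in-degree(D)=0, level(D)=5, enqueue
  process D: level=5
All levels: A:1, B:3, C:0, D:5, E:4, F:2
level(A) = 1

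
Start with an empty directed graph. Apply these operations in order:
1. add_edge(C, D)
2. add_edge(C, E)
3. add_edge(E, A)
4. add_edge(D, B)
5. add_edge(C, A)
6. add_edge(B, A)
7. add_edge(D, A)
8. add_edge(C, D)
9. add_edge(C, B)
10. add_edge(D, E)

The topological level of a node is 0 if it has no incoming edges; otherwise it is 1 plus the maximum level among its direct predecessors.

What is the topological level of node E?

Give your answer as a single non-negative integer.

Op 1: add_edge(C, D). Edges now: 1
Op 2: add_edge(C, E). Edges now: 2
Op 3: add_edge(E, A). Edges now: 3
Op 4: add_edge(D, B). Edges now: 4
Op 5: add_edge(C, A). Edges now: 5
Op 6: add_edge(B, A). Edges now: 6
Op 7: add_edge(D, A). Edges now: 7
Op 8: add_edge(C, D) (duplicate, no change). Edges now: 7
Op 9: add_edge(C, B). Edges now: 8
Op 10: add_edge(D, E). Edges now: 9
Compute levels (Kahn BFS):
  sources (in-degree 0): C
  process C: level=0
    C->A: in-degree(A)=3, level(A)>=1
    C->B: in-degree(B)=1, level(B)>=1
    C->D: in-degree(D)=0, level(D)=1, enqueue
    C->E: in-degree(E)=1, level(E)>=1
  process D: level=1
    D->A: in-degree(A)=2, level(A)>=2
    D->B: in-degree(B)=0, level(B)=2, enqueue
    D->E: in-degree(E)=0, level(E)=2, enqueue
  process B: level=2
    B->A: in-degree(A)=1, level(A)>=3
  process E: level=2
    E->A: in-degree(A)=0, level(A)=3, enqueue
  process A: level=3
All levels: A:3, B:2, C:0, D:1, E:2
level(E) = 2

Answer: 2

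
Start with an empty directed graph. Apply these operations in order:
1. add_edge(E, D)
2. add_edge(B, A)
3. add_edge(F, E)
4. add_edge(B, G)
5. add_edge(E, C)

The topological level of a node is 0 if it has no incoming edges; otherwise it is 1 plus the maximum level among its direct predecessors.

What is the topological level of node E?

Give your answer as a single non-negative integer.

Op 1: add_edge(E, D). Edges now: 1
Op 2: add_edge(B, A). Edges now: 2
Op 3: add_edge(F, E). Edges now: 3
Op 4: add_edge(B, G). Edges now: 4
Op 5: add_edge(E, C). Edges now: 5
Compute levels (Kahn BFS):
  sources (in-degree 0): B, F
  process B: level=0
    B->A: in-degree(A)=0, level(A)=1, enqueue
    B->G: in-degree(G)=0, level(G)=1, enqueue
  process F: level=0
    F->E: in-degree(E)=0, level(E)=1, enqueue
  process A: level=1
  process G: level=1
  process E: level=1
    E->C: in-degree(C)=0, level(C)=2, enqueue
    E->D: in-degree(D)=0, level(D)=2, enqueue
  process C: level=2
  process D: level=2
All levels: A:1, B:0, C:2, D:2, E:1, F:0, G:1
level(E) = 1

Answer: 1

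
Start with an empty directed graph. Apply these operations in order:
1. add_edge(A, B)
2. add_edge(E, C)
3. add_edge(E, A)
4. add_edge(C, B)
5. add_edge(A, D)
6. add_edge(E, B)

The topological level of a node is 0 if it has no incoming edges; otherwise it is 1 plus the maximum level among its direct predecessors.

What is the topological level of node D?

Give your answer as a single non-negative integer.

Op 1: add_edge(A, B). Edges now: 1
Op 2: add_edge(E, C). Edges now: 2
Op 3: add_edge(E, A). Edges now: 3
Op 4: add_edge(C, B). Edges now: 4
Op 5: add_edge(A, D). Edges now: 5
Op 6: add_edge(E, B). Edges now: 6
Compute levels (Kahn BFS):
  sources (in-degree 0): E
  process E: level=0
    E->A: in-degree(A)=0, level(A)=1, enqueue
    E->B: in-degree(B)=2, level(B)>=1
    E->C: in-degree(C)=0, level(C)=1, enqueue
  process A: level=1
    A->B: in-degree(B)=1, level(B)>=2
    A->D: in-degree(D)=0, level(D)=2, enqueue
  process C: level=1
    C->B: in-degree(B)=0, level(B)=2, enqueue
  process D: level=2
  process B: level=2
All levels: A:1, B:2, C:1, D:2, E:0
level(D) = 2

Answer: 2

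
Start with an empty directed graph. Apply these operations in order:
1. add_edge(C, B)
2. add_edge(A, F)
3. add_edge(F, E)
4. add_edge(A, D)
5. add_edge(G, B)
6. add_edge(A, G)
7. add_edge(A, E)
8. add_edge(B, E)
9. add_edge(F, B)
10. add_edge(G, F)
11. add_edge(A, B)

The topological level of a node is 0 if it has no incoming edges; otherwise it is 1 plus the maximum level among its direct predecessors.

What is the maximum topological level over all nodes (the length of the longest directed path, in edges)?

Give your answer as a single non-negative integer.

Answer: 4

Derivation:
Op 1: add_edge(C, B). Edges now: 1
Op 2: add_edge(A, F). Edges now: 2
Op 3: add_edge(F, E). Edges now: 3
Op 4: add_edge(A, D). Edges now: 4
Op 5: add_edge(G, B). Edges now: 5
Op 6: add_edge(A, G). Edges now: 6
Op 7: add_edge(A, E). Edges now: 7
Op 8: add_edge(B, E). Edges now: 8
Op 9: add_edge(F, B). Edges now: 9
Op 10: add_edge(G, F). Edges now: 10
Op 11: add_edge(A, B). Edges now: 11
Compute levels (Kahn BFS):
  sources (in-degree 0): A, C
  process A: level=0
    A->B: in-degree(B)=3, level(B)>=1
    A->D: in-degree(D)=0, level(D)=1, enqueue
    A->E: in-degree(E)=2, level(E)>=1
    A->F: in-degree(F)=1, level(F)>=1
    A->G: in-degree(G)=0, level(G)=1, enqueue
  process C: level=0
    C->B: in-degree(B)=2, level(B)>=1
  process D: level=1
  process G: level=1
    G->B: in-degree(B)=1, level(B)>=2
    G->F: in-degree(F)=0, level(F)=2, enqueue
  process F: level=2
    F->B: in-degree(B)=0, level(B)=3, enqueue
    F->E: in-degree(E)=1, level(E)>=3
  process B: level=3
    B->E: in-degree(E)=0, level(E)=4, enqueue
  process E: level=4
All levels: A:0, B:3, C:0, D:1, E:4, F:2, G:1
max level = 4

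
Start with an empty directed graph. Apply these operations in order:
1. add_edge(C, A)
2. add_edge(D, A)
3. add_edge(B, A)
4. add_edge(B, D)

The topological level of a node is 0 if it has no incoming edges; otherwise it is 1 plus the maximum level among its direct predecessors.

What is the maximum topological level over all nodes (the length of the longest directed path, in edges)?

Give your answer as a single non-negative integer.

Op 1: add_edge(C, A). Edges now: 1
Op 2: add_edge(D, A). Edges now: 2
Op 3: add_edge(B, A). Edges now: 3
Op 4: add_edge(B, D). Edges now: 4
Compute levels (Kahn BFS):
  sources (in-degree 0): B, C
  process B: level=0
    B->A: in-degree(A)=2, level(A)>=1
    B->D: in-degree(D)=0, level(D)=1, enqueue
  process C: level=0
    C->A: in-degree(A)=1, level(A)>=1
  process D: level=1
    D->A: in-degree(A)=0, level(A)=2, enqueue
  process A: level=2
All levels: A:2, B:0, C:0, D:1
max level = 2

Answer: 2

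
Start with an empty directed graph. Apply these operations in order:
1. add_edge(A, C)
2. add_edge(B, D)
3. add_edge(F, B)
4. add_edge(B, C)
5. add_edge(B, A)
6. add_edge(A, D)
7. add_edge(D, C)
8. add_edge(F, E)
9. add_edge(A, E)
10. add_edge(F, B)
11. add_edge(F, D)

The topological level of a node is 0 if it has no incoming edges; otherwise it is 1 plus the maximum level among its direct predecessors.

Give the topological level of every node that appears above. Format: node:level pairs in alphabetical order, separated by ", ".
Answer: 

Op 1: add_edge(A, C). Edges now: 1
Op 2: add_edge(B, D). Edges now: 2
Op 3: add_edge(F, B). Edges now: 3
Op 4: add_edge(B, C). Edges now: 4
Op 5: add_edge(B, A). Edges now: 5
Op 6: add_edge(A, D). Edges now: 6
Op 7: add_edge(D, C). Edges now: 7
Op 8: add_edge(F, E). Edges now: 8
Op 9: add_edge(A, E). Edges now: 9
Op 10: add_edge(F, B) (duplicate, no change). Edges now: 9
Op 11: add_edge(F, D). Edges now: 10
Compute levels (Kahn BFS):
  sources (in-degree 0): F
  process F: level=0
    F->B: in-degree(B)=0, level(B)=1, enqueue
    F->D: in-degree(D)=2, level(D)>=1
    F->E: in-degree(E)=1, level(E)>=1
  process B: level=1
    B->A: in-degree(A)=0, level(A)=2, enqueue
    B->C: in-degree(C)=2, level(C)>=2
    B->D: in-degree(D)=1, level(D)>=2
  process A: level=2
    A->C: in-degree(C)=1, level(C)>=3
    A->D: in-degree(D)=0, level(D)=3, enqueue
    A->E: in-degree(E)=0, level(E)=3, enqueue
  process D: level=3
    D->C: in-degree(C)=0, level(C)=4, enqueue
  process E: level=3
  process C: level=4
All levels: A:2, B:1, C:4, D:3, E:3, F:0

Answer: A:2, B:1, C:4, D:3, E:3, F:0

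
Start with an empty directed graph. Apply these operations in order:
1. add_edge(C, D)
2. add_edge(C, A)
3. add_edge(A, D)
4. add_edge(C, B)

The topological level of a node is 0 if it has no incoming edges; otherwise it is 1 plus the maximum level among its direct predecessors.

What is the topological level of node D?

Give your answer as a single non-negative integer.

Op 1: add_edge(C, D). Edges now: 1
Op 2: add_edge(C, A). Edges now: 2
Op 3: add_edge(A, D). Edges now: 3
Op 4: add_edge(C, B). Edges now: 4
Compute levels (Kahn BFS):
  sources (in-degree 0): C
  process C: level=0
    C->A: in-degree(A)=0, level(A)=1, enqueue
    C->B: in-degree(B)=0, level(B)=1, enqueue
    C->D: in-degree(D)=1, level(D)>=1
  process A: level=1
    A->D: in-degree(D)=0, level(D)=2, enqueue
  process B: level=1
  process D: level=2
All levels: A:1, B:1, C:0, D:2
level(D) = 2

Answer: 2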